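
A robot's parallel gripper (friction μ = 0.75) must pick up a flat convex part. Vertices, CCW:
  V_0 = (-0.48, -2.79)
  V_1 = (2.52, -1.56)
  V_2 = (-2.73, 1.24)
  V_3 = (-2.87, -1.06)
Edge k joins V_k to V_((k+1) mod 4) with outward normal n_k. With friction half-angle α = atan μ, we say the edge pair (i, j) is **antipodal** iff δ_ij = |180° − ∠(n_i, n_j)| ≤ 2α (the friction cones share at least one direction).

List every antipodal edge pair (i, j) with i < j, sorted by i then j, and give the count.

α = atan 0.75 = 36.87°;  2α = 73.74°
n_0 = (+0.3794, -0.9253)
n_1 = (+0.4706, +0.8824)
n_2 = (-0.9982, +0.0608)
n_3 = (-0.5864, -0.8101)
  (0,1): δ = 50.37°  ✓
  (0,2): δ = 64.22°  ✓
  (0,3): δ = 121.81°  ·
  (1,2): δ = 65.41°  ✓
  (1,3): δ = 7.83°  ✓
  (2,3): δ = 122.42°  ·
antipodal pairs: 4

count = 4; pairs: (0,1), (0,2), (1,2), (1,3)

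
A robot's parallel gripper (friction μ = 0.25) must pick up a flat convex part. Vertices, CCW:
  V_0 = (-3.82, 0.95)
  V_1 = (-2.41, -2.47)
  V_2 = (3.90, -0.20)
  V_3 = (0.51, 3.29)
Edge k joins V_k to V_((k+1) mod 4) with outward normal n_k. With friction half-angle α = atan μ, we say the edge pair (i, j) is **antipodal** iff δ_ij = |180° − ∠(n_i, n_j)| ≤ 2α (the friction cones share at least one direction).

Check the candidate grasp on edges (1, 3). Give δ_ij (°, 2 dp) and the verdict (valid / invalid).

α = atan 0.25 = 14.04°;  2α = 28.07°
edge 1: e_1 = (+6.31, +2.27);  n_1 = (+0.3385, -0.9410)
edge 3: e_3 = (-4.33, -2.34);  n_3 = (-0.4754, +0.8798)
∠(n_1, n_3) = 171.40°
δ = |180° − 171.40°| = 8.60°
8.60° ≤ 2α = 28.07°  →  valid

δ = 8.60°, valid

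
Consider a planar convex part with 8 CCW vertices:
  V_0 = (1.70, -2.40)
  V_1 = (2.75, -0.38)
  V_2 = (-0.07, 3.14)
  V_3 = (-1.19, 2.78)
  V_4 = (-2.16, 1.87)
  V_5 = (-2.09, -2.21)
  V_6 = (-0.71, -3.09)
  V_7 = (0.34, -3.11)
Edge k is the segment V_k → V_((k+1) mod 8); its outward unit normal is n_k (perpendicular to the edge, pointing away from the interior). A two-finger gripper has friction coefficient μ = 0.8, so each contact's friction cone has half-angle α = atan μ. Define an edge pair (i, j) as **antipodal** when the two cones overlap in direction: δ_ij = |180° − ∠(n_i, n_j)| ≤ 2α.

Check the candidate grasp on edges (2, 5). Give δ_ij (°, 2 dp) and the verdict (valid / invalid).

δ = 50.34°, valid

α = atan 0.8 = 38.66°;  2α = 77.32°
edge 2: e_2 = (-1.12, -0.36);  n_2 = (-0.3060, +0.9520)
edge 5: e_5 = (+1.38, -0.88);  n_5 = (-0.5377, -0.8432)
∠(n_2, n_5) = 129.66°
δ = |180° − 129.66°| = 50.34°
50.34° ≤ 2α = 77.32°  →  valid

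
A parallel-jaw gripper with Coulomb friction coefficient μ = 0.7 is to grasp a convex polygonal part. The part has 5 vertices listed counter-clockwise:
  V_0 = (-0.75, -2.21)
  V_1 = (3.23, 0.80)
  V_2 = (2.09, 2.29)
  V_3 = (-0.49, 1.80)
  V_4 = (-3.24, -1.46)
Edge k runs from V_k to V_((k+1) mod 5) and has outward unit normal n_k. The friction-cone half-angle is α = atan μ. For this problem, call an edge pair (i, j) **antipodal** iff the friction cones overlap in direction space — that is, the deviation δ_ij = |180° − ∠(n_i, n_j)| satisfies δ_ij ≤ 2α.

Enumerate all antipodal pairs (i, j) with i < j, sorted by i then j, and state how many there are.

α = atan 0.7 = 34.99°;  2α = 69.98°
n_0 = (+0.6032, -0.7976)
n_1 = (+0.7942, +0.6076)
n_2 = (-0.1866, +0.9824)
n_3 = (-0.7644, +0.6448)
n_4 = (-0.2884, -0.9575)
  (0,1): δ = 89.68°  ·
  (0,2): δ = 26.35°  ✓
  (0,3): δ = 12.75°  ✓
  (0,4): δ = 126.14°  ·
  (1,2): δ = 116.67°  ·
  (1,3): δ = 77.57°  ·
  (1,4): δ = 35.82°  ✓
  (2,3): δ = 140.90°  ·
  (2,4): δ = 27.52°  ✓
  (3,4): δ = 66.61°  ✓
antipodal pairs: 5

count = 5; pairs: (0,2), (0,3), (1,4), (2,4), (3,4)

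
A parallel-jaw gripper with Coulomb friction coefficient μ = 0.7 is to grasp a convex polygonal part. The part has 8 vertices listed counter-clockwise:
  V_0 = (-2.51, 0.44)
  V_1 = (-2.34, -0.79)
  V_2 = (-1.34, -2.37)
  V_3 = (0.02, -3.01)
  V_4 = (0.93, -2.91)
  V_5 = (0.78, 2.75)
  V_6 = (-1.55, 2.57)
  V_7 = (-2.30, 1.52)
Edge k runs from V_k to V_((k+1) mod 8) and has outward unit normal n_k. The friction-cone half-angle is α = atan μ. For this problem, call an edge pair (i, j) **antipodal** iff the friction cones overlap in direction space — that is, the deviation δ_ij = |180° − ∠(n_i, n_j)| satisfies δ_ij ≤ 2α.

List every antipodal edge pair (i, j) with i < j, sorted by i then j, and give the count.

count = 9; pairs: (0,4), (1,4), (1,5), (2,4), (2,5), (3,5), (3,6), (4,6), (4,7)

α = atan 0.7 = 34.99°;  2α = 69.98°
n_0 = (-0.9906, -0.1369)
n_1 = (-0.8450, -0.5348)
n_2 = (-0.4258, -0.9048)
n_3 = (+0.1092, -0.9940)
n_4 = (+0.9996, +0.0265)
n_5 = (-0.0770, +0.9970)
n_6 = (-0.8137, +0.5812)
n_7 = (-0.9816, +0.1909)
  (0,1): δ = 155.54°  ·
  (0,2): δ = 123.07°  ·
  (0,3): δ = 91.60°  ·
  (0,4): δ = 6.35°  ✓
  (0,5): δ = 86.55°  ·
  (0,6): δ = 136.59°  ·
  (0,7): δ = 161.13°  ·
  (1,2): δ = 147.53°  ·
  (1,3): δ = 116.06°  ·
  (1,4): δ = 30.81°  ✓
  (1,5): δ = 62.09°  ✓
  (1,6): δ = 112.13°  ·
  (1,7): δ = 136.67°  ·
  (2,3): δ = 148.53°  ·
  (2,4): δ = 63.28°  ✓
  (2,5): δ = 29.62°  ✓
  (2,6): δ = 79.66°  ·
  (2,7): δ = 104.20°  ·
  (3,4): δ = 94.75°  ·
  (3,5): δ = 1.85°  ✓
  (3,6): δ = 48.19°  ✓
  (3,7): δ = 72.73°  ·
  (4,5): δ = 87.10°  ·
  (4,6): δ = 37.06°  ✓
  (4,7): δ = 12.52°  ✓
  (5,6): δ = 129.96°  ·
  (5,7): δ = 105.42°  ·
  (6,7): δ = 155.47°  ·
antipodal pairs: 9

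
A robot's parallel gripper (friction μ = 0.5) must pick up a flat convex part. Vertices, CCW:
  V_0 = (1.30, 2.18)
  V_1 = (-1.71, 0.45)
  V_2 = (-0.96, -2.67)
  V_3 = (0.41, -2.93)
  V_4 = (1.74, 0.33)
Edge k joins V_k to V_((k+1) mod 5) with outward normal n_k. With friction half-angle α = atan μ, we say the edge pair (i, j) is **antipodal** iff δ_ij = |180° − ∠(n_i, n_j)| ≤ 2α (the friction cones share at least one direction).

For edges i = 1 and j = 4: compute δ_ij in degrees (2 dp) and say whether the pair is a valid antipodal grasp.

δ = 0.14°, valid

α = atan 0.5 = 26.57°;  2α = 53.13°
edge 1: e_1 = (+0.75, -3.12);  n_1 = (-0.9723, -0.2337)
edge 4: e_4 = (-0.44, +1.85);  n_4 = (+0.9729, +0.2314)
∠(n_1, n_4) = 179.86°
δ = |180° − 179.86°| = 0.14°
0.14° ≤ 2α = 53.13°  →  valid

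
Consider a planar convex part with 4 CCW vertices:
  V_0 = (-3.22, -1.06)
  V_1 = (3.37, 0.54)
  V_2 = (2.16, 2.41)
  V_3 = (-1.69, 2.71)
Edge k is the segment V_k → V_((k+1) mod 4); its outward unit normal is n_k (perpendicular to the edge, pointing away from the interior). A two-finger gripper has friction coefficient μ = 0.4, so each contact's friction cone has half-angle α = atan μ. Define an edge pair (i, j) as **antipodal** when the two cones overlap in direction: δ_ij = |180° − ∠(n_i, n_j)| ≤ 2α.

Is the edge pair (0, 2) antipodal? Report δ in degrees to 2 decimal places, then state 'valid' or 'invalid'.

α = atan 0.4 = 21.80°;  2α = 43.60°
edge 0: e_0 = (+6.59, +1.60);  n_0 = (+0.2359, -0.9718)
edge 2: e_2 = (-3.85, +0.30);  n_2 = (+0.0777, +0.9970)
∠(n_0, n_2) = 161.90°
δ = |180° − 161.90°| = 18.10°
18.10° ≤ 2α = 43.60°  →  valid

δ = 18.10°, valid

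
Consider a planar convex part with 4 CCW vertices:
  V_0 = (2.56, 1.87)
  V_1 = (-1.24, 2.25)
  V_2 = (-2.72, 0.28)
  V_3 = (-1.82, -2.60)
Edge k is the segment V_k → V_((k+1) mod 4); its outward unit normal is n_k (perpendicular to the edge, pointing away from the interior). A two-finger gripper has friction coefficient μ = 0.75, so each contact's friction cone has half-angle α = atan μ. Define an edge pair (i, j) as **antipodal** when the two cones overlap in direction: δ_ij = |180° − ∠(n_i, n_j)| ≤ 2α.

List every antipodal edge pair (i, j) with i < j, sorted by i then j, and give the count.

count = 4; pairs: (0,2), (0,3), (1,3), (2,3)

α = atan 0.75 = 36.87°;  2α = 73.74°
n_0 = (+0.0995, +0.9950)
n_1 = (-0.7995, +0.6006)
n_2 = (-0.9545, -0.2983)
n_3 = (+0.7143, -0.6999)
  (0,1): δ = 121.21°  ·
  (0,2): δ = 66.94°  ✓
  (0,3): δ = 51.29°  ✓
  (1,2): δ = 125.73°  ·
  (1,3): δ = 7.50°  ✓
  (2,3): δ = 61.77°  ✓
antipodal pairs: 4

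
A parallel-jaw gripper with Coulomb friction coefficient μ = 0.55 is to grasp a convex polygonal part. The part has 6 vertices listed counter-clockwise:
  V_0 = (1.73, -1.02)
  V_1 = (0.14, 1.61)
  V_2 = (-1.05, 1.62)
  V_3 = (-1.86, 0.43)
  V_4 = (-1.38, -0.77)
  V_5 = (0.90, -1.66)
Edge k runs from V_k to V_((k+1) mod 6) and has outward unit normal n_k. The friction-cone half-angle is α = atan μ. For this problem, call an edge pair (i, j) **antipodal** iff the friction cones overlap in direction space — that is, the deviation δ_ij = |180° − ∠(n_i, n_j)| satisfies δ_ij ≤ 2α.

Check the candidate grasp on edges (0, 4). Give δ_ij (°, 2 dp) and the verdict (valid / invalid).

δ = 37.52°, valid

α = atan 0.55 = 28.81°;  2α = 57.62°
edge 0: e_0 = (-1.59, +2.63);  n_0 = (+0.8558, +0.5174)
edge 4: e_4 = (+2.28, -0.89);  n_4 = (-0.3636, -0.9315)
∠(n_0, n_4) = 142.48°
δ = |180° − 142.48°| = 37.52°
37.52° ≤ 2α = 57.62°  →  valid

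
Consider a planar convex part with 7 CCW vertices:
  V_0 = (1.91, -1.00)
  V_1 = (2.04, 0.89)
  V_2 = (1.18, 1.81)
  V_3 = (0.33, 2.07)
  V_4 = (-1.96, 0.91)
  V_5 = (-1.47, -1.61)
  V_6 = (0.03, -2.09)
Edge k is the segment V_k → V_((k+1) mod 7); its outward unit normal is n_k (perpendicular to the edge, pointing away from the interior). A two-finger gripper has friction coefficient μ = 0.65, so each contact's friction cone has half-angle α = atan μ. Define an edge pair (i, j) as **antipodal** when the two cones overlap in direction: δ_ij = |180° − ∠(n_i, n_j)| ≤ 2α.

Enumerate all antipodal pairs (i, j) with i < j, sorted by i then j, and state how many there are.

α = atan 0.65 = 33.02°;  2α = 66.05°
n_0 = (+0.9976, -0.0686)
n_1 = (+0.7305, +0.6829)
n_2 = (+0.2925, +0.9563)
n_3 = (-0.4519, +0.8921)
n_4 = (-0.9816, -0.1909)
n_5 = (-0.3048, -0.9524)
n_6 = (+0.5016, -0.8651)
  (0,1): δ = 133.00°  ·
  (0,2): δ = 103.07°  ·
  (0,3): δ = 59.20°  ✓
  (0,4): δ = 14.94°  ✓
  (0,5): δ = 76.19°  ·
  (0,6): δ = 124.04°  ·
  (1,2): δ = 150.08°  ·
  (1,3): δ = 106.20°  ·
  (1,4): δ = 32.07°  ✓
  (1,5): δ = 29.19°  ✓
  (1,6): δ = 77.04°  ·
  (2,3): δ = 136.13°  ·
  (2,4): δ = 61.99°  ✓
  (2,5): δ = 0.74°  ✓
  (2,6): δ = 47.11°  ✓
  (3,4): δ = 105.86°  ·
  (3,5): δ = 44.61°  ✓
  (3,6): δ = 3.24°  ✓
  (4,5): δ = 118.75°  ·
  (4,6): δ = 70.90°  ·
  (5,6): δ = 132.15°  ·
antipodal pairs: 9

count = 9; pairs: (0,3), (0,4), (1,4), (1,5), (2,4), (2,5), (2,6), (3,5), (3,6)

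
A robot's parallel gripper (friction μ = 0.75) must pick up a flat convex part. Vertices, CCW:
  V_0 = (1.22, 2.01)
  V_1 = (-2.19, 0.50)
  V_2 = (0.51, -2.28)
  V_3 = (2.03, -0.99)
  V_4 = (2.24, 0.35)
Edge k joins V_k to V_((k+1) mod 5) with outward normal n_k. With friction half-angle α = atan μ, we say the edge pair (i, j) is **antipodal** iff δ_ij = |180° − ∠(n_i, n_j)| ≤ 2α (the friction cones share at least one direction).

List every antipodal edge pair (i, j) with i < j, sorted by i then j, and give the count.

α = atan 0.75 = 36.87°;  2α = 73.74°
n_0 = (-0.4049, +0.9144)
n_1 = (-0.7174, -0.6967)
n_2 = (+0.6471, -0.7624)
n_3 = (+0.9879, -0.1548)
n_4 = (+0.8520, +0.5235)
  (0,1): δ = 69.72°  ✓
  (0,2): δ = 16.44°  ✓
  (0,3): δ = 57.21°  ✓
  (0,4): δ = 97.68°  ·
  (1,2): δ = 93.84°  ·
  (1,3): δ = 53.07°  ✓
  (1,4): δ = 12.59°  ✓
  (2,3): δ = 139.23°  ·
  (2,4): δ = 98.75°  ·
  (3,4): δ = 139.52°  ·
antipodal pairs: 5

count = 5; pairs: (0,1), (0,2), (0,3), (1,3), (1,4)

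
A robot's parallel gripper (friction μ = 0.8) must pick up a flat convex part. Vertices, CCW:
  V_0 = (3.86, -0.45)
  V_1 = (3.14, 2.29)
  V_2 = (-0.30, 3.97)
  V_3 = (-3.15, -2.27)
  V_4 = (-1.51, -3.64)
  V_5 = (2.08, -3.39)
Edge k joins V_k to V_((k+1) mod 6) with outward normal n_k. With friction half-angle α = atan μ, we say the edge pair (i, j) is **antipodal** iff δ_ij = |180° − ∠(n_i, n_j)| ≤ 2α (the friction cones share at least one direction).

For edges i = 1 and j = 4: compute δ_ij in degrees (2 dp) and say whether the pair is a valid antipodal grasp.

δ = 30.01°, valid

α = atan 0.8 = 38.66°;  2α = 77.32°
edge 1: e_1 = (-3.44, +1.68);  n_1 = (+0.4388, +0.8986)
edge 4: e_4 = (+3.59, +0.25);  n_4 = (+0.0695, -0.9976)
∠(n_1, n_4) = 149.99°
δ = |180° − 149.99°| = 30.01°
30.01° ≤ 2α = 77.32°  →  valid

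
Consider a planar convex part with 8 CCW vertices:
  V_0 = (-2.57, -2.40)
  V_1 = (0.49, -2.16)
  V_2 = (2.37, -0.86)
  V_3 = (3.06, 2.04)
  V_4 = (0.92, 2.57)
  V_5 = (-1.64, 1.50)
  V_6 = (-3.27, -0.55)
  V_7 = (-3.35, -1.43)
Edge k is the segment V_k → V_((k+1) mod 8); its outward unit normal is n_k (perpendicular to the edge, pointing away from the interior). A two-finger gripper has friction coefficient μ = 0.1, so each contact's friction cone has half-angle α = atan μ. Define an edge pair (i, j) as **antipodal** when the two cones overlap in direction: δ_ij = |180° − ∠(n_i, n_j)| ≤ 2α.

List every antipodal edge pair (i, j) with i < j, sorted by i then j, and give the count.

α = atan 0.1 = 5.71°;  2α = 11.42°
n_0 = (+0.0782, -0.9969)
n_1 = (+0.5688, -0.8225)
n_2 = (+0.9728, -0.2315)
n_3 = (+0.2404, +0.9707)
n_4 = (-0.3856, +0.9226)
n_5 = (-0.7827, +0.6224)
n_6 = (-0.9959, +0.0905)
n_7 = (-0.7793, -0.6267)
  (0,1): δ = 149.82°  ·
  (0,2): δ = 107.87°  ·
  (0,3): δ = 18.39°  ·
  (0,4): δ = 18.20°  ·
  (0,5): δ = 47.03°  ·
  (0,6): δ = 80.32°  ·
  (0,7): δ = 124.32°  ·
  (1,2): δ = 138.05°  ·
  (1,3): δ = 48.57°  ·
  (1,4): δ = 11.98°  ·
  (1,5): δ = 16.85°  ·
  (1,6): δ = 50.14°  ·
  (1,7): δ = 94.14°  ·
  (2,3): δ = 90.53°  ·
  (2,4): δ = 53.93°  ·
  (2,5): δ = 25.11°  ·
  (2,6): δ = 8.19°  ✓
  (2,7): δ = 52.19°  ·
  (3,4): δ = 143.41°  ·
  (3,5): δ = 114.58°  ·
  (3,6): δ = 81.28°  ·
  (3,7): δ = 37.29°  ·
  (4,5): δ = 151.17°  ·
  (4,6): δ = 117.88°  ·
  (4,7): δ = 73.88°  ·
  (5,6): δ = 146.71°  ·
  (5,7): δ = 102.71°  ·
  (6,7): δ = 136.00°  ·
antipodal pairs: 1

count = 1; pairs: (2,6)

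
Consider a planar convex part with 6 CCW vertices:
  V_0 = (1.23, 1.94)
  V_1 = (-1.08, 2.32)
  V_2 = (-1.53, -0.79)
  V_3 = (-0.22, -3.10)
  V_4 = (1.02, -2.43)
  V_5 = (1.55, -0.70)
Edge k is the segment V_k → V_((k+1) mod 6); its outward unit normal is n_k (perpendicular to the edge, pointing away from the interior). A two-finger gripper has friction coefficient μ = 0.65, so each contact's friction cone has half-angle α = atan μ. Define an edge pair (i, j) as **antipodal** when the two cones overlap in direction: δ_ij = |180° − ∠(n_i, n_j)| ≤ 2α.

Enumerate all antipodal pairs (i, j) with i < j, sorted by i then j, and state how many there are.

count = 7; pairs: (0,2), (0,3), (1,3), (1,4), (1,5), (2,4), (2,5)

α = atan 0.65 = 33.02°;  2α = 66.05°
n_0 = (+0.1623, +0.9867)
n_1 = (-0.9897, +0.1432)
n_2 = (-0.8699, -0.4933)
n_3 = (+0.4754, -0.8798)
n_4 = (+0.9561, -0.2929)
n_5 = (+0.9927, +0.1203)
  (0,1): δ = 88.89°  ·
  (0,2): δ = 51.10°  ✓
  (0,3): δ = 37.72°  ✓
  (0,4): δ = 82.31°  ·
  (0,5): δ = 106.25°  ·
  (1,2): δ = 142.21°  ·
  (1,3): δ = 53.38°  ✓
  (1,4): δ = 8.80°  ✓
  (1,5): δ = 15.14°  ✓
  (2,3): δ = 91.17°  ·
  (2,4): δ = 46.59°  ✓
  (2,5): δ = 22.65°  ✓
  (3,4): δ = 135.42°  ·
  (3,5): δ = 111.47°  ·
  (4,5): δ = 156.06°  ·
antipodal pairs: 7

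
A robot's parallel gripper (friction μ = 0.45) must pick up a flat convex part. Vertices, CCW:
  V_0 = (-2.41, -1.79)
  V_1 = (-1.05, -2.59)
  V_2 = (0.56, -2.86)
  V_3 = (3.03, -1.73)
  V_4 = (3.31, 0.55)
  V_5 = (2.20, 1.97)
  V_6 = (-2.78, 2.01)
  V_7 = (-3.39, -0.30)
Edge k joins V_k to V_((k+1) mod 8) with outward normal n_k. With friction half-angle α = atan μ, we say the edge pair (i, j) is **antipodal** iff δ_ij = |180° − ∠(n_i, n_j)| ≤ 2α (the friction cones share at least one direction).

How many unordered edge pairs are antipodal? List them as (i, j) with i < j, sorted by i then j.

count = 8; pairs: (0,4), (0,5), (1,4), (1,5), (2,5), (3,6), (3,7), (4,7)

α = atan 0.45 = 24.23°;  2α = 48.46°
n_0 = (-0.5070, -0.8619)
n_1 = (-0.1654, -0.9862)
n_2 = (+0.4160, -0.9094)
n_3 = (+0.9925, -0.1219)
n_4 = (+0.7879, +0.6159)
n_5 = (+0.0080, +1.0000)
n_6 = (-0.9669, +0.2553)
n_7 = (-0.8355, -0.5495)
  (0,1): δ = 159.05°  ·
  (0,2): δ = 124.95°  ·
  (0,3): δ = 66.54°  ·
  (0,4): δ = 21.52°  ✓
  (0,5): δ = 30.01°  ✓
  (0,6): δ = 105.67°  ·
  (0,7): δ = 153.80°  ·
  (1,2): δ = 145.90°  ·
  (1,3): δ = 87.48°  ·
  (1,4): δ = 42.47°  ✓
  (1,5): δ = 9.06°  ✓
  (1,6): δ = 84.73°  ·
  (1,7): δ = 132.85°  ·
  (2,3): δ = 121.58°  ·
  (2,4): δ = 76.57°  ·
  (2,5): δ = 25.04°  ✓
  (2,6): δ = 50.62°  ·
  (2,7): δ = 98.75°  ·
  (3,4): δ = 134.98°  ·
  (3,5): δ = 83.46°  ·
  (3,6): δ = 7.79°  ✓
  (3,7): δ = 40.33°  ✓
  (4,5): δ = 128.47°  ·
  (4,6): δ = 52.81°  ·
  (4,7): δ = 4.68°  ✓
  (5,6): δ = 104.33°  ·
  (5,7): δ = 56.21°  ·
  (6,7): δ = 131.87°  ·
antipodal pairs: 8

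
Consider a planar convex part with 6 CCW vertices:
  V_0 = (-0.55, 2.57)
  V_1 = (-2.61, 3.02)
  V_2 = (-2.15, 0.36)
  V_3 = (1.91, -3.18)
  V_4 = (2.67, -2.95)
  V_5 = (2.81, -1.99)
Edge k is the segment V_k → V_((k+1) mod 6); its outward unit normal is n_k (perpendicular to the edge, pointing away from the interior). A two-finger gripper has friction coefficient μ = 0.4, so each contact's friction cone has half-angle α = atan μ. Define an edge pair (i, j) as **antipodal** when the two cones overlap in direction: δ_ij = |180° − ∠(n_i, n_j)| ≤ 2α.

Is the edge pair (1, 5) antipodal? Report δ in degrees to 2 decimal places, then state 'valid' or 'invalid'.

δ = 26.57°, valid

α = atan 0.4 = 21.80°;  2α = 43.60°
edge 1: e_1 = (+0.46, -2.66);  n_1 = (-0.9854, -0.1704)
edge 5: e_5 = (-3.36, +4.56);  n_5 = (+0.8051, +0.5932)
∠(n_1, n_5) = 153.43°
δ = |180° − 153.43°| = 26.57°
26.57° ≤ 2α = 43.60°  →  valid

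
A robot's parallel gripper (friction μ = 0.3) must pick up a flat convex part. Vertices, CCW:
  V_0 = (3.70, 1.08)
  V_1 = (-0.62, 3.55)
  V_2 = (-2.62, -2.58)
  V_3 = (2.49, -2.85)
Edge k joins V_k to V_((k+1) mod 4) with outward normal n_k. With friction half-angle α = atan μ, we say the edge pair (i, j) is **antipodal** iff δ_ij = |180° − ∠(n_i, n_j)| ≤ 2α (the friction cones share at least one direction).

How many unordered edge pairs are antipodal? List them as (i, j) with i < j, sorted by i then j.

count = 2; pairs: (0,2), (1,3)

α = atan 0.3 = 16.70°;  2α = 33.40°
n_0 = (+0.4964, +0.8681)
n_1 = (-0.9507, +0.3102)
n_2 = (-0.0528, -0.9986)
n_3 = (+0.9557, -0.2943)
  (0,1): δ = 78.31°  ·
  (0,2): δ = 26.73°  ✓
  (0,3): δ = 102.65°  ·
  (1,2): δ = 74.95°  ·
  (1,3): δ = 0.96°  ✓
  (2,3): δ = 104.09°  ·
antipodal pairs: 2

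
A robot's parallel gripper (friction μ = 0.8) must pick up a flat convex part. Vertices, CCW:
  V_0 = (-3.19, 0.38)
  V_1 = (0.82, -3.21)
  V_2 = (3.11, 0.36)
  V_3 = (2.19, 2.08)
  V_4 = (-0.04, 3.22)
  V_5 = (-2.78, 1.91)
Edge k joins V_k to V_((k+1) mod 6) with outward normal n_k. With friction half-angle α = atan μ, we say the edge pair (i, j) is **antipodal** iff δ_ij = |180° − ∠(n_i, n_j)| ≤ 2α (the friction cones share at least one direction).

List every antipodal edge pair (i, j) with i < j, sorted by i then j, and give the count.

α = atan 0.8 = 38.66°;  2α = 77.32°
n_0 = (-0.6670, -0.7450)
n_1 = (+0.8417, -0.5399)
n_2 = (+0.8818, +0.4717)
n_3 = (+0.4552, +0.8904)
n_4 = (-0.4313, +0.9022)
n_5 = (-0.9659, +0.2588)
  (0,1): δ = 80.84°  ·
  (0,2): δ = 20.02°  ✓
  (0,3): δ = 14.76°  ✓
  (0,4): δ = 67.39°  ✓
  (0,5): δ = 116.84°  ·
  (1,2): δ = 119.18°  ·
  (1,3): δ = 84.40°  ·
  (1,4): δ = 31.77°  ✓
  (1,5): δ = 17.68°  ✓
  (2,3): δ = 145.22°  ·
  (2,4): δ = 92.59°  ·
  (2,5): δ = 43.14°  ✓
  (3,4): δ = 127.37°  ·
  (3,5): δ = 77.92°  ·
  (4,5): δ = 130.55°  ·
antipodal pairs: 6

count = 6; pairs: (0,2), (0,3), (0,4), (1,4), (1,5), (2,5)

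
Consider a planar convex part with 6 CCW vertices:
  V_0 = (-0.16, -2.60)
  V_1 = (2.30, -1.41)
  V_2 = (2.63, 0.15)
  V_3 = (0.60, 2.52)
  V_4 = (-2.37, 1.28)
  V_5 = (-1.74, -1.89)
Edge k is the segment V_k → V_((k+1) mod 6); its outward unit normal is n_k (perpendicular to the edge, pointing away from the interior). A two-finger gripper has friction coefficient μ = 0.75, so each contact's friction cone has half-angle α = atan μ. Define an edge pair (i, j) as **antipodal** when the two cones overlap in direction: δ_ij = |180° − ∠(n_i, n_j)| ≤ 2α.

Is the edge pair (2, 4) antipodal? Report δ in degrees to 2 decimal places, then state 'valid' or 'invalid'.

δ = 29.34°, valid

α = atan 0.75 = 36.87°;  2α = 73.74°
edge 2: e_2 = (-2.03, +2.37);  n_2 = (+0.7595, +0.6505)
edge 4: e_4 = (+0.63, -3.17);  n_4 = (-0.9808, -0.1949)
∠(n_2, n_4) = 150.66°
δ = |180° − 150.66°| = 29.34°
29.34° ≤ 2α = 73.74°  →  valid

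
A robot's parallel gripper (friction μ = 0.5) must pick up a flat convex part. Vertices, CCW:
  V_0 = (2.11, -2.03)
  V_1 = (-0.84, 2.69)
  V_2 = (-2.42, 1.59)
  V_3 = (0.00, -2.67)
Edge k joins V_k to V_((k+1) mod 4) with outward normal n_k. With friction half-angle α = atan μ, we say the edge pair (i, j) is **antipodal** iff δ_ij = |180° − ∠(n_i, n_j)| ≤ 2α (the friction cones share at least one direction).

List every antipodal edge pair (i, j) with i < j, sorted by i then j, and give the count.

α = atan 0.5 = 26.57°;  2α = 53.13°
n_0 = (+0.8480, +0.5300)
n_1 = (-0.5714, +0.8207)
n_2 = (-0.8695, -0.4939)
n_3 = (+0.2903, -0.9569)
  (0,1): δ = 87.16°  ·
  (0,2): δ = 2.41°  ✓
  (0,3): δ = 74.87°  ·
  (1,2): δ = 95.25°  ·
  (1,3): δ = 17.97°  ✓
  (2,3): δ = 102.73°  ·
antipodal pairs: 2

count = 2; pairs: (0,2), (1,3)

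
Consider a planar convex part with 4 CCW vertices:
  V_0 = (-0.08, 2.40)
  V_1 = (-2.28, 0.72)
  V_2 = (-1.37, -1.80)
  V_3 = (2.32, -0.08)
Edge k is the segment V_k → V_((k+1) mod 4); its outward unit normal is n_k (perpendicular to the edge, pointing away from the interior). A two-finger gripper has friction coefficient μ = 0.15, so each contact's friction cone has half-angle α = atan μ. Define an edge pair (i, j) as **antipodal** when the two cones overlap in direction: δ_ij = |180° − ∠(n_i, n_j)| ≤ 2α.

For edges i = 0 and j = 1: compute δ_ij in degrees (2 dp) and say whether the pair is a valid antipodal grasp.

α = atan 0.15 = 8.53°;  2α = 17.06°
edge 0: e_0 = (-2.20, -1.68);  n_0 = (-0.6069, +0.7948)
edge 1: e_1 = (+0.91, -2.52);  n_1 = (-0.9406, -0.3396)
∠(n_0, n_1) = 72.49°
δ = |180° − 72.49°| = 107.51°
107.51° > 2α = 17.06°  →  invalid

δ = 107.51°, invalid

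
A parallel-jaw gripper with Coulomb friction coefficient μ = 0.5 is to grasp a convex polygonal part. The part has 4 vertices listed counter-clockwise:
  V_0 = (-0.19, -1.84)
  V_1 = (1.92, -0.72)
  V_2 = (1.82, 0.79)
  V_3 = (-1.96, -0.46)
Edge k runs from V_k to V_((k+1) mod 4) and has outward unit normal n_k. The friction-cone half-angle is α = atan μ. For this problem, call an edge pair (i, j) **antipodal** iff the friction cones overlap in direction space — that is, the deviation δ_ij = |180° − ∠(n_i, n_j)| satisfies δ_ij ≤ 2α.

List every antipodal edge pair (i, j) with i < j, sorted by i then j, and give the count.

α = atan 0.5 = 26.57°;  2α = 53.13°
n_0 = (+0.4688, -0.8833)
n_1 = (+0.9978, +0.0661)
n_2 = (-0.3140, +0.9494)
n_3 = (-0.6149, -0.7886)
  (0,1): δ = 114.17°  ·
  (0,2): δ = 9.66°  ✓
  (0,3): δ = 114.10°  ·
  (1,2): δ = 75.49°  ·
  (1,3): δ = 48.27°  ✓
  (2,3): δ = 56.24°  ·
antipodal pairs: 2

count = 2; pairs: (0,2), (1,3)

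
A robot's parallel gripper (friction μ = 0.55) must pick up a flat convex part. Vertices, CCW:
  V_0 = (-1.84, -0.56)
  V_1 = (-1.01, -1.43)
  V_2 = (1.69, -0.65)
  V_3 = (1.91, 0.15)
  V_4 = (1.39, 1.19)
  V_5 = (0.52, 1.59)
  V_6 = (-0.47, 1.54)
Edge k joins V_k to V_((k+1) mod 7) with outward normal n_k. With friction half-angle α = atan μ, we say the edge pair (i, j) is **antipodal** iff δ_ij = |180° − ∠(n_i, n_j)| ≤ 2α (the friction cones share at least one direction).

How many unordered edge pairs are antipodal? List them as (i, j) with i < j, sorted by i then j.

count = 7; pairs: (0,3), (0,4), (0,5), (1,4), (1,5), (1,6), (2,6)

α = atan 0.55 = 28.81°;  2α = 57.62°
n_0 = (-0.7235, -0.6903)
n_1 = (+0.2775, -0.9607)
n_2 = (+0.9642, -0.2652)
n_3 = (+0.8944, +0.4472)
n_4 = (+0.4177, +0.9086)
n_5 = (-0.0504, +0.9987)
n_6 = (-0.8375, +0.5464)
  (0,1): δ = 117.54°  ·
  (0,2): δ = 59.03°  ·
  (0,3): δ = 17.09°  ✓
  (0,4): δ = 21.66°  ✓
  (0,5): δ = 49.24°  ✓
  (0,6): δ = 103.23°  ·
  (1,2): δ = 121.49°  ·
  (1,3): δ = 79.55°  ·
  (1,4): δ = 40.80°  ✓
  (1,5): δ = 13.22°  ✓
  (1,6): δ = 40.77°  ✓
  (2,3): δ = 138.06°  ·
  (2,4): δ = 99.32°  ·
  (2,5): δ = 71.73°  ·
  (2,6): δ = 17.74°  ✓
  (3,4): δ = 141.26°  ·
  (3,5): δ = 113.67°  ·
  (3,6): δ = 59.68°  ·
  (4,5): δ = 152.42°  ·
  (4,6): δ = 98.43°  ·
  (5,6): δ = 126.01°  ·
antipodal pairs: 7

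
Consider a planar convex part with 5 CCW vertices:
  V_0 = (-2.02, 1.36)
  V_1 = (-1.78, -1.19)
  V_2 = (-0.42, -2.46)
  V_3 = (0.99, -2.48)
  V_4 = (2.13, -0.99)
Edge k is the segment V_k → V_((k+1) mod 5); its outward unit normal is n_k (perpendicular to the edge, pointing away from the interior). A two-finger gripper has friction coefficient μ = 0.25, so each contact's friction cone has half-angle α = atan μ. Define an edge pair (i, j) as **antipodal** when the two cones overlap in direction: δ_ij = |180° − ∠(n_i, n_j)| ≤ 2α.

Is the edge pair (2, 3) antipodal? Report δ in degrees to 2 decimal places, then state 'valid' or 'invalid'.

δ = 126.61°, invalid

α = atan 0.25 = 14.04°;  2α = 28.07°
edge 2: e_2 = (+1.41, -0.02);  n_2 = (-0.0142, -0.9999)
edge 3: e_3 = (+1.14, +1.49);  n_3 = (+0.7942, -0.6076)
∠(n_2, n_3) = 53.39°
δ = |180° − 53.39°| = 126.61°
126.61° > 2α = 28.07°  →  invalid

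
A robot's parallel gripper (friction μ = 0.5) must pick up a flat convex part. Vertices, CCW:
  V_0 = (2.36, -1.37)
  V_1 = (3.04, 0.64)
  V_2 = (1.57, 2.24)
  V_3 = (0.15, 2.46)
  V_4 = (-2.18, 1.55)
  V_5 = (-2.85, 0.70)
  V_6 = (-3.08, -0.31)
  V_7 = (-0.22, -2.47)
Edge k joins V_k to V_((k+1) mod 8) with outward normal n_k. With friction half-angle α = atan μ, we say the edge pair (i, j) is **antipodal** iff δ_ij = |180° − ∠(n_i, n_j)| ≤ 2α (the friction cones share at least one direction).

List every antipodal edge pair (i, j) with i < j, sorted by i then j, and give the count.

count = 8; pairs: (0,3), (0,4), (0,5), (1,6), (2,6), (2,7), (3,7), (4,7)

α = atan 0.5 = 26.57°;  2α = 53.13°
n_0 = (+0.9473, -0.3205)
n_1 = (+0.7364, +0.6766)
n_2 = (+0.1531, +0.9882)
n_3 = (-0.3638, +0.9315)
n_4 = (-0.7854, +0.6190)
n_5 = (-0.9750, +0.2220)
n_6 = (-0.6027, -0.7980)
n_7 = (+0.3922, -0.9199)
  (0,1): δ = 118.73°  ·
  (0,2): δ = 80.12°  ·
  (0,3): δ = 49.98°  ✓
  (0,4): δ = 19.56°  ✓
  (0,5): δ = 5.86°  ✓
  (0,6): δ = 71.63°  ·
  (0,7): δ = 131.78°  ·
  (1,2): δ = 141.38°  ·
  (1,3): δ = 111.24°  ·
  (1,4): δ = 80.82°  ·
  (1,5): δ = 55.40°  ·
  (1,6): δ = 10.36°  ✓
  (1,7): δ = 70.52°  ·
  (2,3): δ = 149.86°  ·
  (2,4): δ = 119.44°  ·
  (2,5): δ = 94.02°  ·
  (2,6): δ = 28.25°  ✓
  (2,7): δ = 31.90°  ✓
  (3,4): δ = 149.58°  ·
  (3,5): δ = 124.16°  ·
  (3,6): δ = 58.40°  ·
  (3,7): δ = 1.76°  ✓
  (4,5): δ = 154.58°  ·
  (4,6): δ = 88.82°  ·
  (4,7): δ = 28.66°  ✓
  (5,6): δ = 114.23°  ·
  (5,7): δ = 54.08°  ·
  (6,7): δ = 119.85°  ·
antipodal pairs: 8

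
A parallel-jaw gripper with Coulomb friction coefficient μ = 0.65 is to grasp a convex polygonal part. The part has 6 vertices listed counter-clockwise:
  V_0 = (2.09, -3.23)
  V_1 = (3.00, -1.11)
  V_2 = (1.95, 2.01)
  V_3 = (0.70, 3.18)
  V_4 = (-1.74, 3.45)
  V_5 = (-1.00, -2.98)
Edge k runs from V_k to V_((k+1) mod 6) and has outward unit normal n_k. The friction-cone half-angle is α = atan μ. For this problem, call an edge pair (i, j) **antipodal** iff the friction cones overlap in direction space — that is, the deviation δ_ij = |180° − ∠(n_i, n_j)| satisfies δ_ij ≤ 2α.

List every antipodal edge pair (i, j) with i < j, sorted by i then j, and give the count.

α = atan 0.65 = 33.02°;  2α = 66.05°
n_0 = (+0.9189, -0.3944)
n_1 = (+0.9478, +0.3190)
n_2 = (+0.6834, +0.7301)
n_3 = (+0.1100, +0.9939)
n_4 = (-0.9934, -0.1143)
n_5 = (-0.0806, -0.9967)
  (0,1): δ = 138.17°  ·
  (0,2): δ = 109.88°  ·
  (0,3): δ = 73.08°  ·
  (0,4): δ = 29.80°  ✓
  (0,5): δ = 108.61°  ·
  (1,2): δ = 151.71°  ·
  (1,3): δ = 114.91°  ·
  (1,4): δ = 12.04°  ✓
  (1,5): δ = 66.77°  ·
  (2,3): δ = 143.21°  ·
  (2,4): δ = 40.33°  ✓
  (2,5): δ = 38.48°  ✓
  (3,4): δ = 77.12°  ·
  (3,5): δ = 1.69°  ✓
  (4,5): δ = 101.19°  ·
antipodal pairs: 5

count = 5; pairs: (0,4), (1,4), (2,4), (2,5), (3,5)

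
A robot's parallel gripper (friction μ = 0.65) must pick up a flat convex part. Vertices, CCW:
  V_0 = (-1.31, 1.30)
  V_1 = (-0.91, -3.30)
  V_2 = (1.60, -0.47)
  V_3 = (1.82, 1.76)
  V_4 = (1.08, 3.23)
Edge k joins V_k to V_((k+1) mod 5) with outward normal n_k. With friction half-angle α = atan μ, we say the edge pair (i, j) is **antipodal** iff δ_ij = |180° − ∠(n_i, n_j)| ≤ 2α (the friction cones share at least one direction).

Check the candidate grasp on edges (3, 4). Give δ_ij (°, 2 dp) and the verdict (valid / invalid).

α = atan 0.65 = 33.02°;  2α = 66.05°
edge 3: e_3 = (-0.74, +1.47);  n_3 = (+0.8932, +0.4496)
edge 4: e_4 = (-2.39, -1.93);  n_4 = (-0.6283, +0.7780)
∠(n_3, n_4) = 102.20°
δ = |180° − 102.20°| = 77.80°
77.80° > 2α = 66.05°  →  invalid

δ = 77.80°, invalid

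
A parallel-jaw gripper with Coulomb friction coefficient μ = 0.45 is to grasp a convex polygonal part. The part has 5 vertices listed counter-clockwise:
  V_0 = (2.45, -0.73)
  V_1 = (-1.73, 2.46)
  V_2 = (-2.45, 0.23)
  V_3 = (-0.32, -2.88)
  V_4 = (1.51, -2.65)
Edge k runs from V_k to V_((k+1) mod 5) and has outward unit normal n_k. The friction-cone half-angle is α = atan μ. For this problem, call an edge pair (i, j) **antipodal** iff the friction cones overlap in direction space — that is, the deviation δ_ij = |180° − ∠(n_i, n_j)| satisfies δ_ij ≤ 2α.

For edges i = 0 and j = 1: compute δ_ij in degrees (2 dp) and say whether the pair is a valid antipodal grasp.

α = atan 0.45 = 24.23°;  2α = 48.46°
edge 0: e_0 = (-4.18, +3.19);  n_0 = (+0.6067, +0.7950)
edge 1: e_1 = (-0.72, -2.23);  n_1 = (-0.9516, +0.3073)
∠(n_0, n_1) = 109.46°
δ = |180° − 109.46°| = 70.54°
70.54° > 2α = 48.46°  →  invalid

δ = 70.54°, invalid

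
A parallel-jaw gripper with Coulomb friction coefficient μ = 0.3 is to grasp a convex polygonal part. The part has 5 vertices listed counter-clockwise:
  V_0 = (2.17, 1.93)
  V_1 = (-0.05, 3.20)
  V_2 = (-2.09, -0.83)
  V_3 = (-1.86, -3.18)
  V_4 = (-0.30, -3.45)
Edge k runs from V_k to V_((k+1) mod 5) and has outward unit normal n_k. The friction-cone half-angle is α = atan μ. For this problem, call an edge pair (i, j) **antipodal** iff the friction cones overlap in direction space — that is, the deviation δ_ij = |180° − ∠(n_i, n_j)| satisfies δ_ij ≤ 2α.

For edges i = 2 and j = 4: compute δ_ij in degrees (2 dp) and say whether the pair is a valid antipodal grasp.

α = atan 0.3 = 16.70°;  2α = 33.40°
edge 2: e_2 = (+0.23, -2.35);  n_2 = (-0.9952, -0.0974)
edge 4: e_4 = (+2.47, +5.38);  n_4 = (+0.9088, -0.4172)
∠(n_2, n_4) = 149.75°
δ = |180° − 149.75°| = 30.25°
30.25° ≤ 2α = 33.40°  →  valid

δ = 30.25°, valid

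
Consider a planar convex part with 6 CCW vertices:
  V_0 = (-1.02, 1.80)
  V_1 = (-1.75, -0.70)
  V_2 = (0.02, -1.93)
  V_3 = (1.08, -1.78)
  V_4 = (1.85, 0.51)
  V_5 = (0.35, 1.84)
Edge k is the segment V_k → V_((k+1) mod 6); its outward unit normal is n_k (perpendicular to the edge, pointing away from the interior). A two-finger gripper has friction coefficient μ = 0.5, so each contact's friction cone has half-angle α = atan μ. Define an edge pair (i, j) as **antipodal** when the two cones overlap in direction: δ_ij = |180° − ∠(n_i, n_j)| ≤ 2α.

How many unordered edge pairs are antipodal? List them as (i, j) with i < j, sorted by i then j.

count = 5; pairs: (0,3), (1,4), (1,5), (2,4), (2,5)

α = atan 0.5 = 26.57°;  2α = 53.13°
n_0 = (-0.9599, +0.2803)
n_1 = (-0.5707, -0.8212)
n_2 = (+0.1401, -0.9901)
n_3 = (+0.9479, -0.3187)
n_4 = (+0.6634, +0.7482)
n_5 = (-0.0292, +0.9996)
  (0,1): δ = 108.52°  ·
  (0,2): δ = 65.67°  ·
  (0,3): δ = 2.31°  ✓
  (0,4): δ = 64.72°  ·
  (0,5): δ = 107.95°  ·
  (1,2): δ = 137.15°  ·
  (1,3): δ = 73.79°  ·
  (1,4): δ = 6.77°  ✓
  (1,5): δ = 36.47°  ✓
  (2,3): δ = 116.64°  ·
  (2,4): δ = 49.62°  ✓
  (2,5): δ = 6.38°  ✓
  (3,4): δ = 112.98°  ·
  (3,5): δ = 69.74°  ·
  (4,5): δ = 136.77°  ·
antipodal pairs: 5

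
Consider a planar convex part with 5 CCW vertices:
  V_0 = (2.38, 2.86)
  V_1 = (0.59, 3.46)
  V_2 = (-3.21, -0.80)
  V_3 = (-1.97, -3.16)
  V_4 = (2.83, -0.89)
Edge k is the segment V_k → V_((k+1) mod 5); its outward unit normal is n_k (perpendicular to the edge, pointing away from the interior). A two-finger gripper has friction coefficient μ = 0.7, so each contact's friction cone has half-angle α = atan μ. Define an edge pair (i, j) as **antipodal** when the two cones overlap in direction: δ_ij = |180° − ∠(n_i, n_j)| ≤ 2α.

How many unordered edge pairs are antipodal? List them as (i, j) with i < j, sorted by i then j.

count = 5; pairs: (0,2), (0,3), (1,3), (1,4), (2,4)

α = atan 0.7 = 34.99°;  2α = 69.98°
n_0 = (+0.3178, +0.9482)
n_1 = (-0.7462, +0.6657)
n_2 = (-0.8852, -0.4651)
n_3 = (+0.4275, -0.9040)
n_4 = (+0.9929, +0.1191)
  (0,1): δ = 113.20°  ·
  (0,2): δ = 43.75°  ✓
  (0,3): δ = 43.84°  ✓
  (0,4): δ = 115.37°  ·
  (1,2): δ = 110.55°  ·
  (1,3): δ = 22.96°  ✓
  (1,4): δ = 48.58°  ✓
  (2,3): δ = 92.41°  ·
  (2,4): δ = 20.88°  ✓
  (3,4): δ = 108.47°  ·
antipodal pairs: 5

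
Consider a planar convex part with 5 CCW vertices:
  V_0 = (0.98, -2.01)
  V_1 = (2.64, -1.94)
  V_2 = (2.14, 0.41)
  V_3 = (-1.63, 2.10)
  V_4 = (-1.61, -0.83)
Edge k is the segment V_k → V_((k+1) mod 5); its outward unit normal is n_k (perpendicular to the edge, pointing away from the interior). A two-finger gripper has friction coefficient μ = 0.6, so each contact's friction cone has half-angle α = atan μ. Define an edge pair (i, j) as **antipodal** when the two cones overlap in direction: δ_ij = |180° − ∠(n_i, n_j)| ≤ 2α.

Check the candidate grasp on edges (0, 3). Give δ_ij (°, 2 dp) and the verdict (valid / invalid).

δ = 87.98°, invalid

α = atan 0.6 = 30.96°;  2α = 61.93°
edge 0: e_0 = (+1.66, +0.07);  n_0 = (+0.0421, -0.9991)
edge 3: e_3 = (+0.02, -2.93);  n_3 = (-1.0000, -0.0068)
∠(n_0, n_3) = 92.02°
δ = |180° − 92.02°| = 87.98°
87.98° > 2α = 61.93°  →  invalid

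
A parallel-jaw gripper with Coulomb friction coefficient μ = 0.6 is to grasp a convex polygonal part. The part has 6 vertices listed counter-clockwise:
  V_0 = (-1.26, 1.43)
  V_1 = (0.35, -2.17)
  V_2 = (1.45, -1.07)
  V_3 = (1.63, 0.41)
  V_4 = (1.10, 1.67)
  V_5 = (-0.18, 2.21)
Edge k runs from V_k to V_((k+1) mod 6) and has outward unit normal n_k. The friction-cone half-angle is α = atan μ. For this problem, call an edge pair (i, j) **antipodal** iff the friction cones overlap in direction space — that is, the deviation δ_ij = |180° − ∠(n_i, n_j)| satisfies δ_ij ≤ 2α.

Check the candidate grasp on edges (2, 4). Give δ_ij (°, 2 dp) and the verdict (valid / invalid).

α = atan 0.6 = 30.96°;  2α = 61.93°
edge 2: e_2 = (+0.18, +1.48);  n_2 = (+0.9927, -0.1207)
edge 4: e_4 = (-1.28, +0.54);  n_4 = (+0.3887, +0.9214)
∠(n_2, n_4) = 74.06°
δ = |180° − 74.06°| = 105.94°
105.94° > 2α = 61.93°  →  invalid

δ = 105.94°, invalid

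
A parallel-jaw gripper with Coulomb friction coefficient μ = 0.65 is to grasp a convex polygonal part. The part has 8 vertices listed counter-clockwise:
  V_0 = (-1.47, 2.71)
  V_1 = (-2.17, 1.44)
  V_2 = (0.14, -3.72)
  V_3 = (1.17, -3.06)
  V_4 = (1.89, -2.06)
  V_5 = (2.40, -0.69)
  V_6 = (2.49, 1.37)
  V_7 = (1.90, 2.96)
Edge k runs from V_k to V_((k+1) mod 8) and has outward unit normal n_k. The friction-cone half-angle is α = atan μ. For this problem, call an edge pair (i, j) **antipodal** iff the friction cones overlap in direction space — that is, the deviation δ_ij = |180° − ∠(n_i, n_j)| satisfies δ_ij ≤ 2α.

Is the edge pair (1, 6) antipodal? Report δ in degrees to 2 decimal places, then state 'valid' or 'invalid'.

α = atan 0.65 = 33.02°;  2α = 66.05°
edge 1: e_1 = (+2.31, -5.16);  n_1 = (-0.9127, -0.4086)
edge 6: e_6 = (-0.59, +1.59);  n_6 = (+0.9375, +0.3479)
∠(n_1, n_6) = 176.24°
δ = |180° − 176.24°| = 3.76°
3.76° ≤ 2α = 66.05°  →  valid

δ = 3.76°, valid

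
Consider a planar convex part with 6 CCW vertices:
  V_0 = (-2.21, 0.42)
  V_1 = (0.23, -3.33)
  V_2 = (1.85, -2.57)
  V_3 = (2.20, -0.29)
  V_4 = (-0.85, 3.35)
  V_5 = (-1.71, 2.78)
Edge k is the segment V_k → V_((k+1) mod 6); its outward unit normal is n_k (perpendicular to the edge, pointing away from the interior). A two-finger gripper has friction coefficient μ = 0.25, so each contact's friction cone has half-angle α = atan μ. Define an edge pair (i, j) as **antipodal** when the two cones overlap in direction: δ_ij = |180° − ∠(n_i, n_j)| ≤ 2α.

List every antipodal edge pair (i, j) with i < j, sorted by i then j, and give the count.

α = atan 0.25 = 14.04°;  2α = 28.07°
n_0 = (-0.8382, -0.5454)
n_1 = (+0.4247, -0.9053)
n_2 = (+0.9884, -0.1517)
n_3 = (+0.7665, +0.6423)
n_4 = (-0.5525, +0.8335)
n_5 = (-0.9783, +0.2073)
  (0,1): δ = 97.92°  ·
  (0,2): δ = 41.78°  ·
  (0,3): δ = 6.91°  ✓
  (0,4): δ = 90.49°  ·
  (0,5): δ = 134.99°  ·
  (1,2): δ = 123.86°  ·
  (1,3): δ = 75.17°  ·
  (1,4): δ = 8.40°  ✓
  (1,5): δ = 52.90°  ·
  (2,3): δ = 131.31°  ·
  (2,4): δ = 47.74°  ·
  (2,5): δ = 3.23°  ✓
  (3,4): δ = 96.42°  ·
  (3,5): δ = 51.92°  ·
  (4,5): δ = 135.50°  ·
antipodal pairs: 3

count = 3; pairs: (0,3), (1,4), (2,5)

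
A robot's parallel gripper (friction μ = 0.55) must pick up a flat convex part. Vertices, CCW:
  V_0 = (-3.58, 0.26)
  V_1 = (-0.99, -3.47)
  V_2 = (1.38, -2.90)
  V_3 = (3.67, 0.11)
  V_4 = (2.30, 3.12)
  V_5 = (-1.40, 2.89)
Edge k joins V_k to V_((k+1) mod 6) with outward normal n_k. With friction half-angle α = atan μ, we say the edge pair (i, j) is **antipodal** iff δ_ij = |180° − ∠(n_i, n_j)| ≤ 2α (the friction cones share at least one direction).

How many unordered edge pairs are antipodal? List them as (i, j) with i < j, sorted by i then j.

count = 5; pairs: (0,3), (1,4), (1,5), (2,4), (2,5)

α = atan 0.55 = 28.81°;  2α = 57.62°
n_0 = (-0.8214, -0.5704)
n_1 = (+0.2338, -0.9723)
n_2 = (+0.7959, -0.6055)
n_3 = (+0.9102, +0.4143)
n_4 = (-0.0620, +0.9981)
n_5 = (-0.7699, +0.6382)
  (0,1): δ = 111.25°  ·
  (0,2): δ = 72.04°  ·
  (0,3): δ = 10.30°  ✓
  (0,4): δ = 58.78°  ·
  (0,5): δ = 105.57°  ·
  (1,2): δ = 140.79°  ·
  (1,3): δ = 79.05°  ·
  (1,4): δ = 9.97°  ✓
  (1,5): δ = 36.82°  ✓
  (2,3): δ = 118.26°  ·
  (2,4): δ = 49.18°  ✓
  (2,5): δ = 2.39°  ✓
  (3,4): δ = 110.92°  ·
  (3,5): δ = 64.13°  ·
  (4,5): δ = 133.21°  ·
antipodal pairs: 5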